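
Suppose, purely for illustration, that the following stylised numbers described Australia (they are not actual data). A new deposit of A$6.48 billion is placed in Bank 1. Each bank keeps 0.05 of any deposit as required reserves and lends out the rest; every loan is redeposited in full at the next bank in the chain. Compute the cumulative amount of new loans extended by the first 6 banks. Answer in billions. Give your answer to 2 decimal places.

A$32.62 billion

Bank i lends (1 − rr)^i of the original deposit: Bank 1 lends 6.48·0.9500 = 6.1560, Bank 2 lends 6.48·0.9500² = 5.8482, and so on.
Summing a geometric series: total = 6.48·[0.9500·(1 − 0.9500^6) / (1 − 0.9500)] ≈ 32.6155 billion.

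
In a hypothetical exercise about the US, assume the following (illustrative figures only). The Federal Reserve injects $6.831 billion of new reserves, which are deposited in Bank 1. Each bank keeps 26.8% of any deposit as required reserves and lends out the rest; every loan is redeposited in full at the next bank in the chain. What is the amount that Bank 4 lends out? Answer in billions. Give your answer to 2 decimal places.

$1.96 billion

Each bank lends a fraction (1 − rr) = 0.7320 of the deposit it receives, so Bank 4 receives 6.831·0.7320^3 and lends 6.831·0.7320^4 ≈ 1.9612 billion.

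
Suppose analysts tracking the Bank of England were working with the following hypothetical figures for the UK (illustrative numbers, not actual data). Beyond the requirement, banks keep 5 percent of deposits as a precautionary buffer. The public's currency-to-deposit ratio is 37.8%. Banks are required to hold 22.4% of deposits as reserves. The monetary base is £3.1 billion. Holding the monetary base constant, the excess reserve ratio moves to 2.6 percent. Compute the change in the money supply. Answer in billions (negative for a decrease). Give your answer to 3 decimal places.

Initially m₁ = (1 + 0.378) / (0.224 + 0.05 + 0.378) ≈ 2.11350, so M₁ = 2.11350 × 3.1 ≈ 6.5519 billion.
After the change m₂ = (1 + 0.378) / (0.224 + 0.026 + 0.378) ≈ 2.19427, so M₂ = 2.19427 × 3.1 ≈ 6.8022 billion.
ΔM = M₂ − M₁ = 6.8022 − 6.5519 = 0.2503 billion.

£0.250 billion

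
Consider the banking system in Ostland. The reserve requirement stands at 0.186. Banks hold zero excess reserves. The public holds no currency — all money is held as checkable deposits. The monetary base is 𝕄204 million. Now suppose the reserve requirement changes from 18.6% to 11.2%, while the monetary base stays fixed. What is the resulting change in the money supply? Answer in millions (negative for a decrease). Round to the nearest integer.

Initially m₁ = 1 / (0.186) ≈ 5.3763, so M₁ = 5.3763 × 204 = 1096.7652 million.
After the change m₂ = 1 / (0.112) ≈ 8.9286, so M₂ = 8.9286 × 204 = 1821.4344 million.
ΔM = M₂ − M₁ = 1821.4344 − 1096.7652 = 724.6692 million.

𝕄725 million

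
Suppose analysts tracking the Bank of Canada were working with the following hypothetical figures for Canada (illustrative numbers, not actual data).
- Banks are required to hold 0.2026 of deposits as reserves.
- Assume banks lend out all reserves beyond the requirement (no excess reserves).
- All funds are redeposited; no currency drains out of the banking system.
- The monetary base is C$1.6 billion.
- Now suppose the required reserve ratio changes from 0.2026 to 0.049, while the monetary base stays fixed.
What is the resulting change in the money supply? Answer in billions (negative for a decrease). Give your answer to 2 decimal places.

C$24.76 billion

Initially m₁ = 1 / (0.2026) ≈ 4.9358, so M₁ = 4.9358 × 1.6 ≈ 7.8973 billion.
After the change m₂ = 1 / (0.049) ≈ 20.4082, so M₂ = 20.4082 × 1.6 ≈ 32.6531 billion.
ΔM = M₂ − M₁ = 32.6531 − 7.8973 = 24.7558 billion.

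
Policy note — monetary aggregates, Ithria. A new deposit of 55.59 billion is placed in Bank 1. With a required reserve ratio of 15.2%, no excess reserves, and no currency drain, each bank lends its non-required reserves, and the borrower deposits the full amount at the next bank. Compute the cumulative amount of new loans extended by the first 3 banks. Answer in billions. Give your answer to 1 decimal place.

121.0 billion

Bank i lends (1 − rr)^i of the original deposit: Bank 1 lends 55.59·0.8480 ≈ 47.1403, Bank 2 lends 55.59·0.8480² ≈ 39.9750, and so on.
Summing a geometric series: total = 55.59·[0.8480·(1 − 0.8480^3) / (1 − 0.8480)] ≈ 121.0141 billion.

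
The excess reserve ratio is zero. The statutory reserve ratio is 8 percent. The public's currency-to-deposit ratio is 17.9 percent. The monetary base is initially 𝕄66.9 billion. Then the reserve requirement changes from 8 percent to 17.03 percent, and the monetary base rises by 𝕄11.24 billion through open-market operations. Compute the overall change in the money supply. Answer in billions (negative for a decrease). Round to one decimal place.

-40.8 billion

Before: m₁ = (1 + 0.179) / (0.08 + 0.179) ≈ 4.5521, MB₁ = 66.9, so M₁ = 4.5521 × 66.9 ≈ 304.5355 billion.
After: m₂ = (1 + 0.179) / (0.1703 + 0.179) ≈ 3.3753, MB₂ = 66.9 + 11.24 = 78.14, so M₂ = 3.3753 × 78.14 ≈ 263.7459 billion.
ΔM = M₂ − M₁ = 263.7459 − 304.5355 = -40.7896 billion.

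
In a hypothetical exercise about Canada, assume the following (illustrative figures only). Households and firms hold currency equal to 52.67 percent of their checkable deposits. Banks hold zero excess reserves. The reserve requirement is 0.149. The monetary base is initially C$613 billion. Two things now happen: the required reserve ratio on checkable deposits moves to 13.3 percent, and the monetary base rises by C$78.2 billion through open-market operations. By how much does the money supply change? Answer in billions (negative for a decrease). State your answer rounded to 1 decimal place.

Before: m₁ = (1 + 0.5267) / (0.149 + 0.5267) ≈ 2.25943, MB₁ = 613, so M₁ = 2.25943 × 613 ≈ 1385.0306 billion.
After: m₂ = (1 + 0.5267) / (0.133 + 0.5267) ≈ 2.31423, MB₂ = 613 + 78.2 = 691.2, so M₂ = 2.31423 × 691.2 ≈ 1599.5958 billion.
ΔM = M₂ − M₁ = 1599.5958 − 1385.0306 = 214.5652 billion.

C$214.6 billion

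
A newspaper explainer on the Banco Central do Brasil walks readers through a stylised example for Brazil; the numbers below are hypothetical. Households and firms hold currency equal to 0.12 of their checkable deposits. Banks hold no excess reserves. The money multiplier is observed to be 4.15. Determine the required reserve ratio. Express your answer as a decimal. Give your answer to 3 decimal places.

0.150

Using m = 4.15. Since m = (1 + c)/(c + rr + e), the denominator satisfies c + rr + e = (1 + c)/m = (1 + 0.12) / 4.15 ≈ 0.269880.
With c = 0.12 and e = 0, the required reserve ratio is 0.269880 − 0.12 − 0 = 0.14988.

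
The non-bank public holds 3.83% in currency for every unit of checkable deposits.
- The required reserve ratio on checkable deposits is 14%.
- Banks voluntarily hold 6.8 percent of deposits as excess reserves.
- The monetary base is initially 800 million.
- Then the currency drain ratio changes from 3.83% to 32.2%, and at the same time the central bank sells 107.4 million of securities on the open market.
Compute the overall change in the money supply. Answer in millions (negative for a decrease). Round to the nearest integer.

Before: m₁ = (1 + 0.0383) / (0.14 + 0.068 + 0.0383) ≈ 4.2156, MB₁ = 800, so M₁ = 4.2156 × 800 = 3372.48 million.
After: m₂ = (1 + 0.322) / (0.14 + 0.068 + 0.322) ≈ 2.4943, MB₂ = 800 − 107.4 = 692.6, so M₂ = 2.4943 × 692.6 ≈ 1727.5522 million.
ΔM = M₂ − M₁ = 1727.5522 − 3372.48 = -1644.9278 million.

-1645 million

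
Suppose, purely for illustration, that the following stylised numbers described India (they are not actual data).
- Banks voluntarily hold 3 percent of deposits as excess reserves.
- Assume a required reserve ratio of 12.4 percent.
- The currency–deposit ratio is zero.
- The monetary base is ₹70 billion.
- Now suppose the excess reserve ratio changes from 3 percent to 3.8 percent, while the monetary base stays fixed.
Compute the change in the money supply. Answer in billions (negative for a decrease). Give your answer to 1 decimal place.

-22.4 billion

Initially m₁ = 1 / (0.124 + 0.03) ≈ 6.4935, so M₁ = 6.4935 × 70 = 454.545 billion.
After the change m₂ = 1 / (0.124 + 0.038) ≈ 6.1728, so M₂ = 6.1728 × 70 = 432.096 billion.
ΔM = M₂ − M₁ = 432.096 − 454.545 = -22.449 billion.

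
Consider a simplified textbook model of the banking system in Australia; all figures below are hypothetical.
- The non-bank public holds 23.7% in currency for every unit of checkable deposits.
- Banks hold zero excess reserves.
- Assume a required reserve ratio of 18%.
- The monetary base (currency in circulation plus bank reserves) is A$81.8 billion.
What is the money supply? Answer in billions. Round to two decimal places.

A$242.65 billion

The money multiplier is m = (1 + c) / (rr + c) = (1 + 0.237) / (0.18 + 0.237) ≈ 2.96643.
So M = m × MB = 2.96643 × 81.8 ≈ 242.654 billion.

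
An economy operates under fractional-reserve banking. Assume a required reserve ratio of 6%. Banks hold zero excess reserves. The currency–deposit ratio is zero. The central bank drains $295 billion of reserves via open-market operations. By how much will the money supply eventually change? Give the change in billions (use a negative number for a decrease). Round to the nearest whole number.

The simple money multiplier is m = 1/rr = 1/0.06 ≈ 16.6667.
An open-market sale reduces the monetary base by 295 billion, so ΔM = m × ΔMB = 16.6667 × (−295) = -4916.6765 billion.

-4917 billion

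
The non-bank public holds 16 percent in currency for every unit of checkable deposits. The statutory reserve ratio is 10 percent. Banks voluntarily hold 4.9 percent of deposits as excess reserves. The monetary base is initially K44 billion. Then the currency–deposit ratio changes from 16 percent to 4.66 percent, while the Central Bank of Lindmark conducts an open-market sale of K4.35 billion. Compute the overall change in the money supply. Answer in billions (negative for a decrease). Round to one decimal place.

K47.0 billion

Before: m₁ = (1 + 0.16) / (0.1 + 0.049 + 0.16) ≈ 3.7540, MB₁ = 44, so M₁ = 3.7540 × 44 = 165.176 billion.
After: m₂ = (1 + 0.0466) / (0.1 + 0.049 + 0.0466) ≈ 5.3507, MB₂ = 44 − 4.35 = 39.65, so M₂ = 5.3507 × 39.65 ≈ 212.1553 billion.
ΔM = M₂ − M₁ = 212.1553 − 165.176 = 46.9793 billion.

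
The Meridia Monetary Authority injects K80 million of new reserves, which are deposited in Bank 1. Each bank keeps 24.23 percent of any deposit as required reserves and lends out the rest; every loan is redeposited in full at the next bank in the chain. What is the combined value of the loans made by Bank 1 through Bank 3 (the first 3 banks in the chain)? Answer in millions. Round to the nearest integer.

Bank i lends (1 − rr)^i of the original deposit: Bank 1 lends 80·0.7577 = 60.6160, Bank 2 lends 80·0.7577² ≈ 45.9287, and so on.
Summing a geometric series: total = 80·[0.7577·(1 − 0.7577^3) / (1 − 0.7577)] ≈ 141.3450 million.

K141 million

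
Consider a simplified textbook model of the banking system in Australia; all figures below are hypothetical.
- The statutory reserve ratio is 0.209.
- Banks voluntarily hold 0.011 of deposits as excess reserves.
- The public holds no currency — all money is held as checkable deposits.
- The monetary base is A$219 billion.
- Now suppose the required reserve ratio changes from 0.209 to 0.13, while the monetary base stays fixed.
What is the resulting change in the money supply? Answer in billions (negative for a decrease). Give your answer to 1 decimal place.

Initially m₁ = 1 / (0.209 + 0.011) ≈ 4.54545, so M₁ = 4.54545 × 219 ≈ 995.4535 billion.
After the change m₂ = 1 / (0.13 + 0.011) ≈ 7.09220, so M₂ = 7.09220 × 219 = 1553.1918 billion.
ΔM = M₂ − M₁ = 1553.1918 − 995.4535 = 557.7383 billion.

A$557.7 billion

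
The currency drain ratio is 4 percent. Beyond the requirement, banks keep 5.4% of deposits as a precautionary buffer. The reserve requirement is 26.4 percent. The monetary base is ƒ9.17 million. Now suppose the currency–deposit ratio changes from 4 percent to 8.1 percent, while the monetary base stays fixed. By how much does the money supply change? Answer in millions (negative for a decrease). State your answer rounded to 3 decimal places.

-1.795 million

Initially m₁ = (1 + 0.04) / (0.264 + 0.054 + 0.04) ≈ 2.90503, so M₁ = 2.90503 × 9.17 ≈ 26.6391 million.
After the change m₂ = (1 + 0.081) / (0.264 + 0.054 + 0.081) ≈ 2.70927, so M₂ = 2.70927 × 9.17 ≈ 24.844 million.
ΔM = M₂ − M₁ = 24.844 − 26.6391 = -1.7951 million.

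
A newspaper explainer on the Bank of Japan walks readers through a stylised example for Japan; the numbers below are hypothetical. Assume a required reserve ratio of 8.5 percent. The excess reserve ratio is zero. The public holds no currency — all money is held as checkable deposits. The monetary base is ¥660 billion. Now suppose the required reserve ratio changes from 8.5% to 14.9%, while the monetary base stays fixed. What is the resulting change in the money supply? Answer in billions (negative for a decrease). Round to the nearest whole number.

-3335 billion

Initially m₁ = 1 / (0.085) ≈ 11.7647, so M₁ = 11.7647 × 660 = 7764.702 billion.
After the change m₂ = 1 / (0.149) ≈ 6.7114, so M₂ = 6.7114 × 660 = 4429.524 billion.
ΔM = M₂ − M₁ = 4429.524 − 7764.702 = -3335.178 billion.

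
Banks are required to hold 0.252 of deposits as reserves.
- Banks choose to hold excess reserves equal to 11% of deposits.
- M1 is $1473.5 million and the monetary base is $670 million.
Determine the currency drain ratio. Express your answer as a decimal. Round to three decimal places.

Using m = M/MB = 1473.5/670 ≈ 2.199254. From m = (1 + c)/(c + rr + e), rearranging gives 1 + c = m·(c + rr + e), so c·(1 − m) = m·(rr + e) − 1.
Hence c = [m·(rr + e) − 1]/(1 − m) = [2.199254 × (0.252 + 0.11) − 1] / (1 − 2.199254) ≈ 0.169997.

0.170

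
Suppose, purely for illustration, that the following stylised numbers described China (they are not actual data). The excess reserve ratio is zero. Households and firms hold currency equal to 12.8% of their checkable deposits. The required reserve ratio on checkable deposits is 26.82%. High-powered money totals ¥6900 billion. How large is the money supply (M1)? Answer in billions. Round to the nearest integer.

The money multiplier is m = (1 + c) / (rr + c) = (1 + 0.128) / (0.2682 + 0.128) ≈ 2.84705.
So M = m × MB = 2.84705 × 6900 = 19644.645 billion.

¥19645 billion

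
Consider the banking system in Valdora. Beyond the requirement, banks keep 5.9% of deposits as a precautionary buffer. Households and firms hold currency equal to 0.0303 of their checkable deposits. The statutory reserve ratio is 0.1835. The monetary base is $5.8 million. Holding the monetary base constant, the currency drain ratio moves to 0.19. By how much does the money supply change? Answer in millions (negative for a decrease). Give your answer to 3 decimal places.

-5.947 million

Initially m₁ = (1 + 0.0303) / (0.1835 + 0.059 + 0.0303) ≈ 3.77676, so M₁ = 3.77676 × 5.8 ≈ 21.9052 million.
After the change m₂ = (1 + 0.19) / (0.1835 + 0.059 + 0.19) ≈ 2.75145, so M₂ = 2.75145 × 5.8 ≈ 15.9584 million.
ΔM = M₂ − M₁ = 15.9584 − 21.9052 = -5.9468 million.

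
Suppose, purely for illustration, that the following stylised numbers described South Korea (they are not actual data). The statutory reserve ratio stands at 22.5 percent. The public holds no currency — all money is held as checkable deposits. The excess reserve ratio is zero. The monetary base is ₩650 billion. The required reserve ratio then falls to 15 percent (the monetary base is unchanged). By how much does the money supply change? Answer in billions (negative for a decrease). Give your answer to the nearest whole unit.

₩1444 billion

Initially m₁ = 1 / (0.225) ≈ 4.4444, so M₁ = 4.4444 × 650 = 2888.86 billion.
After the change m₂ = 1 / (0.15) ≈ 6.6667, so M₂ = 6.6667 × 650 = 4333.355 billion.
ΔM = M₂ − M₁ = 4333.355 − 2888.86 = 1444.495 billion.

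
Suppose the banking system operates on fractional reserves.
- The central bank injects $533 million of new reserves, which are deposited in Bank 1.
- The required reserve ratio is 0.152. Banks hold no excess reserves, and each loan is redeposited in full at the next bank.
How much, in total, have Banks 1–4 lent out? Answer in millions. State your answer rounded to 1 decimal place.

$1435.9 million

Bank i lends (1 − rr)^i of the original deposit: Bank 1 lends 533·0.8480 = 451.9840, Bank 2 lends 533·0.8480² ≈ 383.2824, and so on.
Summing a geometric series: total = 533·[0.8480·(1 − 0.8480^4) / (1 − 0.8480)] ≈ 1435.9099 million.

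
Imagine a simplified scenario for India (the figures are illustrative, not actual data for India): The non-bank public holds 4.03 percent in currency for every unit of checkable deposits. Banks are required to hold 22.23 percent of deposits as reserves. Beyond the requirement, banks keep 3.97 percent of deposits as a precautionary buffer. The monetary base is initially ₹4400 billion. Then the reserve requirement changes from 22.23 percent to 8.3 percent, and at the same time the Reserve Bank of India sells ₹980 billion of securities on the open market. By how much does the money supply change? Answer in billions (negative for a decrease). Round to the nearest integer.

₹6686 billion

Before: m₁ = (1 + 0.0403) / (0.2223 + 0.0397 + 0.0403) ≈ 3.44128, MB₁ = 4400, so M₁ = 3.44128 × 4400 = 15141.632 billion.
After: m₂ = (1 + 0.0403) / (0.083 + 0.0397 + 0.0403) ≈ 6.38221, MB₂ = 4400 − 980 = 3420, so M₂ = 6.38221 × 3420 = 21827.1582 billion.
ΔM = M₂ − M₁ = 21827.1582 − 15141.632 = 6685.5262 billion.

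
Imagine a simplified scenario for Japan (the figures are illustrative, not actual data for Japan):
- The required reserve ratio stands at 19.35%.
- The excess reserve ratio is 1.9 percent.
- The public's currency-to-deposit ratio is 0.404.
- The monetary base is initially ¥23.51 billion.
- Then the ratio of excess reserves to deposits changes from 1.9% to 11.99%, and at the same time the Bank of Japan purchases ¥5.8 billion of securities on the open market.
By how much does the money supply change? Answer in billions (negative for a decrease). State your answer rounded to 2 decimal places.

Before: m₁ = (1 + 0.404) / (0.1935 + 0.019 + 0.404) ≈ 2.27737, MB₁ = 23.51, so M₁ = 2.27737 × 23.51 ≈ 53.541 billion.
After: m₂ = (1 + 0.404) / (0.1935 + 0.1199 + 0.404) ≈ 1.95707, MB₂ = 23.51 + 5.8 = 29.31, so M₂ = 1.95707 × 29.31 ≈ 57.3617 billion.
ΔM = M₂ − M₁ = 57.3617 − 53.541 = 3.8207 billion.

¥3.82 billion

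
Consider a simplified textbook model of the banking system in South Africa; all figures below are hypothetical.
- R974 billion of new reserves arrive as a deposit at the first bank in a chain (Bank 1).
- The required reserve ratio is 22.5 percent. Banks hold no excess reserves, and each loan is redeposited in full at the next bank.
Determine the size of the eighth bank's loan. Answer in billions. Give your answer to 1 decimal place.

Each bank lends a fraction (1 − rr) = 0.7750 of the deposit it receives, so Bank 8 receives 974·0.7750^7 and lends 974·0.7750^8 ≈ 126.7572 billion.

R126.8 billion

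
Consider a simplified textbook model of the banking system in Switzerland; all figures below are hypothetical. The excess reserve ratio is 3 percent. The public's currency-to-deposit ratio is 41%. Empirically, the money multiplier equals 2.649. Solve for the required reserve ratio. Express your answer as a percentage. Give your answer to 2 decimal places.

9.23%

Using m = 2.649. Since m = (1 + c)/(c + rr + e), the denominator satisfies c + rr + e = (1 + c)/m = (1 + 0.41) / 2.649 ≈ 0.532276.
With c = 0.41 and e = 0.03, the required reserve ratio is 0.532276 − 0.41 − 0.03 = 0.092276.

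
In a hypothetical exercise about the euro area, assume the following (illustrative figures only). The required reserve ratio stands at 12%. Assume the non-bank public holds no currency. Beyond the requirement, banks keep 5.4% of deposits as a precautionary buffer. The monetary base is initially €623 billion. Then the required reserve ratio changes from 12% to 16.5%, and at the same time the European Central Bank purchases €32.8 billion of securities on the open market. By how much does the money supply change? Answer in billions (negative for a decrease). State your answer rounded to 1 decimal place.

Before: m₁ = 1 / (0.12 + 0.054) ≈ 5.74713, MB₁ = 623, so M₁ = 5.74713 × 623 ≈ 3580.462 billion.
After: m₂ = 1 / (0.165 + 0.054) ≈ 4.56621, MB₂ = 623 + 32.8 = 655.8, so M₂ = 4.56621 × 655.8 ≈ 2994.5205 billion.
ΔM = M₂ − M₁ = 2994.5205 − 3580.462 = -585.9415 billion.

-585.9 billion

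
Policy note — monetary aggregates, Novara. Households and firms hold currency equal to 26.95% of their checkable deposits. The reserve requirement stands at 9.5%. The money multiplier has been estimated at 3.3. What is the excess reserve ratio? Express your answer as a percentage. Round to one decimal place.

Using m = 3.3. Since m = (1 + c)/(c + rr + e), the denominator satisfies c + rr + e = (1 + c)/m = (1 + 0.2695) / 3.3 ≈ 0.384697.
With c = 0.2695 and rr = 0.095, the excess reserve ratio is 0.384697 − 0.2695 − 0.095 = 0.020197.

2.0%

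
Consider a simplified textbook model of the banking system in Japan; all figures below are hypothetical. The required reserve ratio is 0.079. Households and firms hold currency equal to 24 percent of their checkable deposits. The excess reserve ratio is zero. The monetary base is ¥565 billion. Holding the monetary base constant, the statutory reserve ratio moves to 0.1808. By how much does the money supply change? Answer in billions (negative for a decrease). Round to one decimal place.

-531.3 billion

Initially m₁ = (1 + 0.24) / (0.079 + 0.24) ≈ 3.88715, so M₁ = 3.88715 × 565 ≈ 2196.2398 billion.
After the change m₂ = (1 + 0.24) / (0.1808 + 0.24) ≈ 2.94677, so M₂ = 2.94677 × 565 ≈ 1664.925 billion.
ΔM = M₂ − M₁ = 1664.925 − 2196.2398 = -531.3148 billion.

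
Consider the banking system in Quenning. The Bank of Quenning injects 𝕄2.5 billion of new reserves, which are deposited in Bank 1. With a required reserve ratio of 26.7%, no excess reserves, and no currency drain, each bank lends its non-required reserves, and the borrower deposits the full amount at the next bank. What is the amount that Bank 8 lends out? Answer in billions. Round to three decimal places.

Each bank lends a fraction (1 − rr) = 0.7330 of the deposit it receives, so Bank 8 receives 2.5·0.7330^7 and lends 2.5·0.7330^8 ≈ 0.2083 billion.

𝕄0.208 billion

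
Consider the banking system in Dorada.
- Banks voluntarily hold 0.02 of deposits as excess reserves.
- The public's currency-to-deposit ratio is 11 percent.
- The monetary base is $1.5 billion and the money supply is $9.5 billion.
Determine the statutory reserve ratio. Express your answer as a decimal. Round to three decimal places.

Using m = M/MB = 9.5/1.5 ≈ 6.333333. Since m = (1 + c)/(c + rr + e), the denominator satisfies c + rr + e = (1 + c)/m = (1 + 0.11) / 6.333333 ≈ 0.175263.
With c = 0.11 and e = 0.02, the statutory reserve ratio is 0.175263 − 0.11 − 0.02 = 0.045263.

0.045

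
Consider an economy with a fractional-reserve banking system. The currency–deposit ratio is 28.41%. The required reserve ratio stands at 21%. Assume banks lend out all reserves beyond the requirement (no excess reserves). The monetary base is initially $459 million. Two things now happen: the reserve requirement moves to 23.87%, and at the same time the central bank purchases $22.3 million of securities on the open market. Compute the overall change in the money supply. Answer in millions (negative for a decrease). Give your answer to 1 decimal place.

Before: m₁ = (1 + 0.2841) / (0.21 + 0.2841) ≈ 2.59887, MB₁ = 459, so M₁ = 2.59887 × 459 ≈ 1192.8813 million.
After: m₂ = (1 + 0.2841) / (0.2387 + 0.2841) ≈ 2.45620, MB₂ = 459 + 22.3 = 481.3, so M₂ = 2.45620 × 481.3 ≈ 1182.1691 million.
ΔM = M₂ − M₁ = 1182.1691 − 1192.8813 = -10.7122 million.

-10.7 million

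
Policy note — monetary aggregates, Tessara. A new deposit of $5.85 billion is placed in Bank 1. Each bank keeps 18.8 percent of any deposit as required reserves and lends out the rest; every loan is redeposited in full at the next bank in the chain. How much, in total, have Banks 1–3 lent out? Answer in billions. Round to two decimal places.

Bank i lends (1 − rr)^i of the original deposit: Bank 1 lends 5.85·0.8120 = 4.7502, Bank 2 lends 5.85·0.8120² ≈ 3.8572, and so on.
Summing a geometric series: total = 5.85·[0.8120·(1 − 0.8120^3) / (1 − 0.8120)] ≈ 11.7394 billion.

$11.74 billion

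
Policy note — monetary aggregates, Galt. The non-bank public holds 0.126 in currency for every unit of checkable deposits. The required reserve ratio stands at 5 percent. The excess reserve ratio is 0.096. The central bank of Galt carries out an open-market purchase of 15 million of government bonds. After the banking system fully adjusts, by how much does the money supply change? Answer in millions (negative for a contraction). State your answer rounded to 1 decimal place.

62.1 million

The money multiplier is m = (1 + c) / (rr + e + c) = (1 + 0.126) / (0.05 + 0.096 + 0.126) ≈ 4.1397.
The purchase adds 15 million of base, so ΔM = m × ΔMB = 4.1397 × (+15) = 62.0955 million.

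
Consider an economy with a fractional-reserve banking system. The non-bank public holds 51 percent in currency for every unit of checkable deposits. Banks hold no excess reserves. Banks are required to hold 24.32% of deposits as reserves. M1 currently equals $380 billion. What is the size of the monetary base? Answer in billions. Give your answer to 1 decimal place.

$189.5 billion

The money multiplier is m = (1 + c) / (rr + c) = (1 + 0.51) / (0.2432 + 0.51) ≈ 2.00478.
MB = M / m = 380 / 2.00478 ≈ 189.547 billion.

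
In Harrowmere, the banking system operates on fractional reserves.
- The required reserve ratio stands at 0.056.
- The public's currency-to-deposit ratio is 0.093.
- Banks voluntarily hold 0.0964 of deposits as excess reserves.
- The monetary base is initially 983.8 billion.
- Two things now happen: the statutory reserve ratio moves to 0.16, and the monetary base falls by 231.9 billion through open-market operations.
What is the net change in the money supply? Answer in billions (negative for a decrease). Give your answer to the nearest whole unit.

Before: m₁ = (1 + 0.093) / (0.056 + 0.0964 + 0.093) ≈ 4.4540, MB₁ = 983.8, so M₁ = 4.4540 × 983.8 = 4381.8452 billion.
After: m₂ = (1 + 0.093) / (0.16 + 0.0964 + 0.093) ≈ 3.1282, MB₂ = 983.8 − 231.9 = 751.9, so M₂ = 3.1282 × 751.9 ≈ 2352.0936 billion.
ΔM = M₂ − M₁ = 2352.0936 − 4381.8452 = -2029.7516 billion.

-2030 billion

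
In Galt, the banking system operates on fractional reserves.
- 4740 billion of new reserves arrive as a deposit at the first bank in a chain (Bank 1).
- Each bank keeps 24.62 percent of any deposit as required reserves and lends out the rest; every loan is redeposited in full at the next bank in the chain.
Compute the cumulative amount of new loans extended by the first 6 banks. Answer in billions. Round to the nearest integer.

Bank i lends (1 − rr)^i of the original deposit: Bank 1 lends 4740·0.7538 = 3573.0120, Bank 2 lends 4740·0.7538² ≈ 2693.3364, and so on.
Summing a geometric series: total = 4740·[0.7538·(1 − 0.7538^6) / (1 − 0.7538)] ≈ 11850.1793 billion.

11850 billion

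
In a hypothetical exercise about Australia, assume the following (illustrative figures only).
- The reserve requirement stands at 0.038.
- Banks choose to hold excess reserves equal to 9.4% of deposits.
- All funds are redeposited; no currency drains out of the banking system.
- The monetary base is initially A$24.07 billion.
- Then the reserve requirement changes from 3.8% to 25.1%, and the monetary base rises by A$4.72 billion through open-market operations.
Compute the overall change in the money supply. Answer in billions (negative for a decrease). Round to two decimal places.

-98.90 billion

Before: m₁ = 1 / (0.038 + 0.094) ≈ 7.57576, MB₁ = 24.07, so M₁ = 7.57576 × 24.07 ≈ 182.3485 billion.
After: m₂ = 1 / (0.251 + 0.094) ≈ 2.89855, MB₂ = 24.07 + 4.72 = 28.79, so M₂ = 2.89855 × 28.79 ≈ 83.4493 billion.
ΔM = M₂ − M₁ = 83.4493 − 182.3485 = -98.8992 billion.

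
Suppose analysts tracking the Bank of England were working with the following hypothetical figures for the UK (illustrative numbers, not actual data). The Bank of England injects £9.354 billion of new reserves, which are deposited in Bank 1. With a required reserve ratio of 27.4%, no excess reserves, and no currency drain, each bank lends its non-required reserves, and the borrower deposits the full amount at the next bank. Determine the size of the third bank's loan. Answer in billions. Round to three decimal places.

£3.579 billion

Each bank lends a fraction (1 − rr) = 0.7260 of the deposit it receives, so Bank 3 receives 9.354·0.7260^2 and lends 9.354·0.7260^3 ≈ 3.5794 billion.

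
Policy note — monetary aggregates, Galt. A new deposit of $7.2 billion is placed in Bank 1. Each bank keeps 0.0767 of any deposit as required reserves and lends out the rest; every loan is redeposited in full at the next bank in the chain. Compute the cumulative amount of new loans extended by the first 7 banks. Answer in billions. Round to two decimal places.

Bank i lends (1 − rr)^i of the original deposit: Bank 1 lends 7.2·0.9233 ≈ 6.6478, Bank 2 lends 7.2·0.9233² ≈ 6.1379, and so on.
Summing a geometric series: total = 7.2·[0.9233·(1 − 0.9233^7) / (1 − 0.9233)] ≈ 37.0953 billion.

$37.10 billion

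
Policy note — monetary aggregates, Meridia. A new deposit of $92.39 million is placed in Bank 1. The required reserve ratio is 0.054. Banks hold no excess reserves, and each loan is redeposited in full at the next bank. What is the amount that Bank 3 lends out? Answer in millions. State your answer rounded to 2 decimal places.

Each bank lends a fraction (1 − rr) = 0.9460 of the deposit it receives, so Bank 3 receives 92.39·0.9460^2 and lends 92.39·0.9460^3 ≈ 78.2165 million.

$78.22 million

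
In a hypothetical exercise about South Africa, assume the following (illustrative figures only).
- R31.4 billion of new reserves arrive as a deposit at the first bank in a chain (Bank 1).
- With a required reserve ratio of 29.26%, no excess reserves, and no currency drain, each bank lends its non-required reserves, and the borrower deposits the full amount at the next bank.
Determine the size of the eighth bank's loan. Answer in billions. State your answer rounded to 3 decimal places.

R1.969 billion

Each bank lends a fraction (1 − rr) = 0.7074 of the deposit it receives, so Bank 8 receives 31.4·0.7074^7 and lends 31.4·0.7074^8 ≈ 1.9690 billion.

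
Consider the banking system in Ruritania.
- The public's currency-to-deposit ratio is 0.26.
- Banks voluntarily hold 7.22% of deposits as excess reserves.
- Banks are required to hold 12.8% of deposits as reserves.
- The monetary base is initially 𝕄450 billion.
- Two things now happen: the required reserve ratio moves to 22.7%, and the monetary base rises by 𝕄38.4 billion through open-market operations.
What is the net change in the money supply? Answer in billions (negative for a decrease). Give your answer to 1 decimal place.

-131.6 billion

Before: m₁ = (1 + 0.26) / (0.128 + 0.0722 + 0.26) ≈ 2.73794, MB₁ = 450, so M₁ = 2.73794 × 450 = 1232.073 billion.
After: m₂ = (1 + 0.26) / (0.227 + 0.0722 + 0.26) ≈ 2.25322, MB₂ = 450 + 38.4 = 488.4, so M₂ = 2.25322 × 488.4 ≈ 1100.4726 billion.
ΔM = M₂ − M₁ = 1100.4726 − 1232.073 = -131.6004 billion.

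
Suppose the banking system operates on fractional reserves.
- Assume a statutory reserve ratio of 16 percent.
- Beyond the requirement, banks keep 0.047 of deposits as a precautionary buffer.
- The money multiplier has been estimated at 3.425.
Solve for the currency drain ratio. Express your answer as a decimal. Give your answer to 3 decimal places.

Using m = 3.425. From m = (1 + c)/(c + rr + e), rearranging gives 1 + c = m·(c + rr + e), so c·(1 − m) = m·(rr + e) − 1.
Hence c = [m·(rr + e) − 1]/(1 − m) = [3.425 × (0.16 + 0.047) − 1] / (1 − 3.425) ≈ 0.120010.

0.120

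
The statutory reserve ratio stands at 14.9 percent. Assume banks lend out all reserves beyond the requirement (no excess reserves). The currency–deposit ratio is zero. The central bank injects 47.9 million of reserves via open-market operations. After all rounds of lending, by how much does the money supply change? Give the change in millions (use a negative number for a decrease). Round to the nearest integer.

321 million

The simple money multiplier is m = 1/rr = 1/0.149 ≈ 6.7114.
An open-market purchase increases the monetary base by 47.9 million, so ΔM = m × ΔMB = 6.7114 × 47.9 ≈ 321.4761 million.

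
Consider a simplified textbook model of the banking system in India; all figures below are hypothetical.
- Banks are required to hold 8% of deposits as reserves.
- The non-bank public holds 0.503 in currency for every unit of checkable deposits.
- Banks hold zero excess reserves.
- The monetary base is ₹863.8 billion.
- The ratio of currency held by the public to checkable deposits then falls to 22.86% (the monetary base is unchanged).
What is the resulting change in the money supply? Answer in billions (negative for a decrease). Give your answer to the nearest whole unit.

Initially m₁ = (1 + 0.503) / (0.08 + 0.503) ≈ 2.5780, so M₁ = 2.5780 × 863.8 = 2226.8764 billion.
After the change m₂ = (1 + 0.2286) / (0.08 + 0.2286) ≈ 3.9812, so M₂ = 3.9812 × 863.8 ≈ 3438.9606 billion.
ΔM = M₂ − M₁ = 3438.9606 − 2226.8764 = 1212.0842 billion.

₹1212 billion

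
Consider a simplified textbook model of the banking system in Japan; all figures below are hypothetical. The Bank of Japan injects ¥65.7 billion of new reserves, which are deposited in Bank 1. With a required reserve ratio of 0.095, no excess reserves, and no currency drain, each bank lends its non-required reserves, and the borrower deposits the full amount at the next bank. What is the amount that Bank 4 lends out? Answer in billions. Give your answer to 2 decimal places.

Each bank lends a fraction (1 − rr) = 0.9050 of the deposit it receives, so Bank 4 receives 65.7·0.9050^3 and lends 65.7·0.9050^4 ≈ 44.0717 billion.

¥44.07 billion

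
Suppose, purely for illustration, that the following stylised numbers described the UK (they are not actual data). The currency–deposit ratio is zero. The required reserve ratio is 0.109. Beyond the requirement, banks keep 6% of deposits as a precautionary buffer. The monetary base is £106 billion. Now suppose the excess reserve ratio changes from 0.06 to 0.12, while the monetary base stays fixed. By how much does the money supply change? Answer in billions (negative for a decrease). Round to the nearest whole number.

Initially m₁ = 1 / (0.109 + 0.06) ≈ 5.9172, so M₁ = 5.9172 × 106 = 627.2232 billion.
After the change m₂ = 1 / (0.109 + 0.12) ≈ 4.3668, so M₂ = 4.3668 × 106 = 462.8808 billion.
ΔM = M₂ − M₁ = 462.8808 − 627.2232 = -164.3424 billion.

-164 billion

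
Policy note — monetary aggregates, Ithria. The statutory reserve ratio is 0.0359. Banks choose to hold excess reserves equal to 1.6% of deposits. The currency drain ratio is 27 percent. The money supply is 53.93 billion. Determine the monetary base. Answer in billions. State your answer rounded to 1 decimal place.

The money multiplier is m = (1 + c) / (rr + e + c) = (1 + 0.27) / (0.0359 + 0.016 + 0.27) ≈ 3.9453.
MB = M / m = 53.93 / 3.9453 ≈ 13.6694 billion.

13.7 billion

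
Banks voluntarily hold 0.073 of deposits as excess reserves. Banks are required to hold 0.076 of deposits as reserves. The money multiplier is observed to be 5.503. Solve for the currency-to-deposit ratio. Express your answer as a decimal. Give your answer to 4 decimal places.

Using m = 5.503. From m = (1 + c)/(c + rr + e), rearranging gives 1 + c = m·(c + rr + e), so c·(1 − m) = m·(rr + e) − 1.
Hence c = [m·(rr + e) − 1]/(1 − m) = [5.503 × (0.076 + 0.073) − 1] / (1 − 5.503) ≈ 0.039985.

0.0400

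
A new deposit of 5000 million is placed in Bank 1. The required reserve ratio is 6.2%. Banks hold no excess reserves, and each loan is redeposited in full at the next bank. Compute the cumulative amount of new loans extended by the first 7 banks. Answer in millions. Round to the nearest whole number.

27317 million

Bank i lends (1 − rr)^i of the original deposit: Bank 1 lends 5000·0.9380 = 4690.0000, Bank 2 lends 5000·0.9380² = 4399.2200, and so on.
Summing a geometric series: total = 5000·[0.9380·(1 − 0.9380^7) / (1 − 0.9380)] ≈ 27316.9166 million.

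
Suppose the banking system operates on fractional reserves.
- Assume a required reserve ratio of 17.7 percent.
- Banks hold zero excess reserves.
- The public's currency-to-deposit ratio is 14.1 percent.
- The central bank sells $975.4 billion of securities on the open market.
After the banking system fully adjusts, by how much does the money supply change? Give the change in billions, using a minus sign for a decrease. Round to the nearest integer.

-3500 billion

The money multiplier is m = (1 + c) / (rr + c) = (1 + 0.141) / (0.177 + 0.141) ≈ 3.5881.
The sale removes 975.4 billion of base, so ΔM = m × ΔMB = 3.5881 × (−975.4) ≈ -3499.8327 billion.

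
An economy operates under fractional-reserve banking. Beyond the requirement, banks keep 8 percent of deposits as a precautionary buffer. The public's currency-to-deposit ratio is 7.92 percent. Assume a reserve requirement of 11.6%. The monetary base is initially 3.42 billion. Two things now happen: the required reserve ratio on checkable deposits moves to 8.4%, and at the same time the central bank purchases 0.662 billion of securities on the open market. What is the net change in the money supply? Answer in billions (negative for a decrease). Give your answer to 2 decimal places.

4.70 billion

Before: m₁ = (1 + 0.0792) / (0.116 + 0.08 + 0.0792) ≈ 3.9215, MB₁ = 3.42, so M₁ = 3.9215 × 3.42 ≈ 13.4115 billion.
After: m₂ = (1 + 0.0792) / (0.084 + 0.08 + 0.0792) = 4.4375, MB₂ = 3.42 + 0.662 = 4.082, so M₂ = 4.4375 × 4.082 ≈ 18.1139 billion.
ΔM = M₂ − M₁ = 18.1139 − 13.4115 = 4.7024 billion.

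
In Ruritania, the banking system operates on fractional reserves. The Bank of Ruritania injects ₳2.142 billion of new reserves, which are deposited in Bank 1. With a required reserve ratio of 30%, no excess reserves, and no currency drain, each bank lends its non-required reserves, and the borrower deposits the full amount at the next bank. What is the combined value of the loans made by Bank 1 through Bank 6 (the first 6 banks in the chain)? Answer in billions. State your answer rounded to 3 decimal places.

₳4.410 billion

Bank i lends (1 − rr)^i of the original deposit: Bank 1 lends 2.142·0.7000 = 1.4994, Bank 2 lends 2.142·0.7000² ≈ 1.0496, and so on.
Summing a geometric series: total = 2.142·[0.7000·(1 − 0.7000^6) / (1 − 0.7000)] ≈ 4.4100 billion.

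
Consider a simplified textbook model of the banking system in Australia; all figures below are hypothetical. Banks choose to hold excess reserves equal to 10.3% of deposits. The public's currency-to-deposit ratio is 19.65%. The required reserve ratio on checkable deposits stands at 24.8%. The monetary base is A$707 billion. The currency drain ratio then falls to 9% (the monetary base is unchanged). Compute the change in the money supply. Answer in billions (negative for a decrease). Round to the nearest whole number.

Initially m₁ = (1 + 0.1965) / (0.248 + 0.103 + 0.1965) ≈ 2.1854, so M₁ = 2.1854 × 707 = 1545.0778 billion.
After the change m₂ = (1 + 0.09) / (0.248 + 0.103 + 0.09) ≈ 2.4717, so M₂ = 2.4717 × 707 = 1747.4919 billion.
ΔM = M₂ − M₁ = 1747.4919 − 1545.0778 = 202.4141 billion.

A$202 billion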